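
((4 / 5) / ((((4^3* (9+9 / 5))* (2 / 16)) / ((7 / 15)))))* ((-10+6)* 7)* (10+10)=-196 / 81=-2.42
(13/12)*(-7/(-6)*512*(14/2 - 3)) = 23296/9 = 2588.44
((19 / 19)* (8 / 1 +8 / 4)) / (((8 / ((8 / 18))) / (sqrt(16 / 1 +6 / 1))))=5* sqrt(22) / 9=2.61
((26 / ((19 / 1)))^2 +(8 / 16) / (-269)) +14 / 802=147053653 / 77881418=1.89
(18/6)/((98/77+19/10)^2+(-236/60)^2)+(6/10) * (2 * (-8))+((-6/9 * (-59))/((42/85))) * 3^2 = 68810915107/97335455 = 706.95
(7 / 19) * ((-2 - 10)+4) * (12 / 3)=-224 / 19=-11.79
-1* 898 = -898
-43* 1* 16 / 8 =-86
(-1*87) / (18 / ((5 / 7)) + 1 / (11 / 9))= -1595 / 477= -3.34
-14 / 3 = -4.67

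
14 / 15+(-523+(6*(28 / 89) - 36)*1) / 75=-14451 / 2225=-6.49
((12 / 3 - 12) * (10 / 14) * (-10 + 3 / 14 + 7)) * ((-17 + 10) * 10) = -7800 / 7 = -1114.29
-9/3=-3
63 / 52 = 1.21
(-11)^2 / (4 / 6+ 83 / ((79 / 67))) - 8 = -9641 / 1531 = -6.30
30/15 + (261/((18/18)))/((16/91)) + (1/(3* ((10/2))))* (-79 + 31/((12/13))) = 213611/144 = 1483.41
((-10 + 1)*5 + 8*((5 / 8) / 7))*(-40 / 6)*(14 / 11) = 375.76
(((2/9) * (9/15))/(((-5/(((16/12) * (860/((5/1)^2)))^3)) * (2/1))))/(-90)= 162830336/11390625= 14.30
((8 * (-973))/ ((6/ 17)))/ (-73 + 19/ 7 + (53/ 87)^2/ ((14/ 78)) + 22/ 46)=4479335882/ 13758053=325.58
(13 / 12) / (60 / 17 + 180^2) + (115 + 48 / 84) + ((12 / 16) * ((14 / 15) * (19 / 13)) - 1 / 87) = 2033748600907 / 17444634480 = 116.58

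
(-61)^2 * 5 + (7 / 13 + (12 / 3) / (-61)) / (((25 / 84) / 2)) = 14756285 / 793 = 18608.18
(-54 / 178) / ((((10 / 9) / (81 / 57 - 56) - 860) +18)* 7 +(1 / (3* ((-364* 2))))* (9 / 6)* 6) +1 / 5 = 713025946499 / 3564212485255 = 0.20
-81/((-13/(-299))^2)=-42849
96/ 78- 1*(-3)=55/ 13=4.23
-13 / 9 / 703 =-13 / 6327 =-0.00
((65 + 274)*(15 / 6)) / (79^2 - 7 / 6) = 5085 / 37439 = 0.14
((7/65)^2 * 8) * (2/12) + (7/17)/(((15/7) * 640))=434777/27580800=0.02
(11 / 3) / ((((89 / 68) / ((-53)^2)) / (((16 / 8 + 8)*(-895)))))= -18805131400 / 267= -70431203.75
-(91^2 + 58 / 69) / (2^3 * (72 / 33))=-6285917 / 13248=-474.48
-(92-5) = -87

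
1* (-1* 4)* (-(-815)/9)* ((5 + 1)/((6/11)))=-35860/9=-3984.44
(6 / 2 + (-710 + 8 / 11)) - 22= -8011 / 11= -728.27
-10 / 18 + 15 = 130 / 9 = 14.44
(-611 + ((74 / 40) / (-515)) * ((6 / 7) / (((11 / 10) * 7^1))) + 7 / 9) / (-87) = 1524497819 / 217349055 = 7.01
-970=-970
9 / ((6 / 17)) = 51 / 2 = 25.50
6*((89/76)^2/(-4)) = -23763/11552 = -2.06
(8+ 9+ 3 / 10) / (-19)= -173 / 190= -0.91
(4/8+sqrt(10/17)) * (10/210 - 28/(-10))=299/210+299 * sqrt(170)/1785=3.61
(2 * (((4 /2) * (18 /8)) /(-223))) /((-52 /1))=9 /11596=0.00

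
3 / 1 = 3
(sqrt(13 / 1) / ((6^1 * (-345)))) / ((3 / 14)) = -7 * sqrt(13) / 3105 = -0.01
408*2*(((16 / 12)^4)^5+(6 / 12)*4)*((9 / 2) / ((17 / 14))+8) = 3523048865904352 / 1162261467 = 3031201.64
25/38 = 0.66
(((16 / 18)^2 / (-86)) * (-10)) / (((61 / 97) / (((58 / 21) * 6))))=3600640 / 1487241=2.42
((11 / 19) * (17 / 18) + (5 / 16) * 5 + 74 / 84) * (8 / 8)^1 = 57269 / 19152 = 2.99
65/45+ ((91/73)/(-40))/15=189527/131400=1.44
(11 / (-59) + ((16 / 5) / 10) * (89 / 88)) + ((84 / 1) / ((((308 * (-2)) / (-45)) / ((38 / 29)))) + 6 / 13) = 52846227 / 6116825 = 8.64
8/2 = 4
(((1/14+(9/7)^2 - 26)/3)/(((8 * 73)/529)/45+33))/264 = -484035/521519152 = -0.00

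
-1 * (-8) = 8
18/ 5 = 3.60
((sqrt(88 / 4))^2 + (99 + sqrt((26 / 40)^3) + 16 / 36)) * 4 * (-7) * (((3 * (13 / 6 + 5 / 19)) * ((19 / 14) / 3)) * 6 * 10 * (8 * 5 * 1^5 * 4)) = -968835200 / 9-57616 * sqrt(65) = -108112870.60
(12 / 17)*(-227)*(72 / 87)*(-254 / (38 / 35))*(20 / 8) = 726490800 / 9367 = 77558.54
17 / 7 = 2.43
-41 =-41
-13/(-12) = 13/12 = 1.08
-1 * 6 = -6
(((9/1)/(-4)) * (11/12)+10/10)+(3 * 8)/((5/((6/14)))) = 557/560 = 0.99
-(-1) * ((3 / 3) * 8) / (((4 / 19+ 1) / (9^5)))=8975448 / 23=390236.87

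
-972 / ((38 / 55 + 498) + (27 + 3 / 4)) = -213840 / 115817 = -1.85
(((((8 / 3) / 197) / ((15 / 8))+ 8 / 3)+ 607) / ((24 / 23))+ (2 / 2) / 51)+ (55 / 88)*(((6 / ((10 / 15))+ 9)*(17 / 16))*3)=17944257437 / 28935360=620.15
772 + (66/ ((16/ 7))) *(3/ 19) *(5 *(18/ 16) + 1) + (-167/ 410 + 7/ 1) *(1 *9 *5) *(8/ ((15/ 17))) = 870490597/ 249280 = 3492.02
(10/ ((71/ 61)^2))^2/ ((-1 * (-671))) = 22698100/ 279528491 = 0.08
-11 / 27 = -0.41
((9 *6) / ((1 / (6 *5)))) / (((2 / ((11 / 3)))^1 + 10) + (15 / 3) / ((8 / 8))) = 1980 / 19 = 104.21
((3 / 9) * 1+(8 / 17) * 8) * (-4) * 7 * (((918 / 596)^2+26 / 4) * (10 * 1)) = -11527079410 / 1132251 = -10180.67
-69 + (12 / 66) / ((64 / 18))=-12135 / 176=-68.95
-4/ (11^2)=-4/ 121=-0.03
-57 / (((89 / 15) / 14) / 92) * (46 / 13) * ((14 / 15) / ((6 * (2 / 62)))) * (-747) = 182476789488 / 1157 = 157715461.96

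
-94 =-94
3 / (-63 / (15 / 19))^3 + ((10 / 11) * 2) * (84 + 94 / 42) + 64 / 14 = 37584382973 / 232911063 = 161.37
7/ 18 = 0.39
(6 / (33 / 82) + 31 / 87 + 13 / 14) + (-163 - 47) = -2596613 / 13398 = -193.81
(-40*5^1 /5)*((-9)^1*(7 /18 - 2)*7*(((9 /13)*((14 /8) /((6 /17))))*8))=-1449420 /13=-111493.85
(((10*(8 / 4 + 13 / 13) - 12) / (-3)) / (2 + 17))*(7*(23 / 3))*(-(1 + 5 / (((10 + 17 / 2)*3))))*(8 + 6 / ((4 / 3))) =487025 / 2109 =230.93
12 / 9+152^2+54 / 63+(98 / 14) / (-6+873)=140231519 / 6069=23106.20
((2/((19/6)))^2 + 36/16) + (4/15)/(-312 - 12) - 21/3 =-7635289/1754460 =-4.35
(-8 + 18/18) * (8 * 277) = -15512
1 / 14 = 0.07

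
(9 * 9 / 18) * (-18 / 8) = -81 / 8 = -10.12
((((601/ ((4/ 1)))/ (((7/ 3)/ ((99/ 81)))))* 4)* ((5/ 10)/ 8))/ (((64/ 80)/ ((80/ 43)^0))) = 24.59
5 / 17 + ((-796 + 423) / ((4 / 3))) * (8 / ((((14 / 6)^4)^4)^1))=164526897300839 / 564959819683217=0.29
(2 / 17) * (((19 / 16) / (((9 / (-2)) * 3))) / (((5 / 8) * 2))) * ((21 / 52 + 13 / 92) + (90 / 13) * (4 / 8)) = -22762 / 686205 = -0.03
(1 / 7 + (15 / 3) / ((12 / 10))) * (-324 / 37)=-9774 / 259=-37.74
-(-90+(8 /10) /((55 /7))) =24722 /275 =89.90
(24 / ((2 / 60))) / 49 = 720 / 49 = 14.69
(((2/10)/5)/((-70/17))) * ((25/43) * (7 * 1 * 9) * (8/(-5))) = 612/1075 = 0.57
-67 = -67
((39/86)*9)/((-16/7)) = -2457/1376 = -1.79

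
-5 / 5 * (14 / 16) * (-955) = 6685 / 8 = 835.62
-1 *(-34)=34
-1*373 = -373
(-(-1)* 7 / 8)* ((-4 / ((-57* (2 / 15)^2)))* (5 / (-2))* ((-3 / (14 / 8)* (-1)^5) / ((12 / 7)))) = -2625 / 304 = -8.63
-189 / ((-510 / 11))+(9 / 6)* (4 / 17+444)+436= 188093 / 170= 1106.43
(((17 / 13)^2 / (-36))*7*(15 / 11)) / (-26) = 10115 / 580008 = 0.02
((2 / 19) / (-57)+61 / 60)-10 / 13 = 23051 / 93860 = 0.25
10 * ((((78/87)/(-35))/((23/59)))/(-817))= 3068/3814573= 0.00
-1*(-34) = 34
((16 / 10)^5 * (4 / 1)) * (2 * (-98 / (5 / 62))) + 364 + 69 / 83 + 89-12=-131628316352 / 1296875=-101496.53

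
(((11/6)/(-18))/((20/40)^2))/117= -11/3159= -0.00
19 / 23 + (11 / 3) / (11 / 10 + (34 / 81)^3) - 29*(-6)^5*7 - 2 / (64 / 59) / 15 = 108725099582053553 / 68877356640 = 1578531.83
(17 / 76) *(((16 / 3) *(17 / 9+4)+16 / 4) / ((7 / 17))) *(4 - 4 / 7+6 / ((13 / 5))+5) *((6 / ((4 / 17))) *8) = 4588800956 / 108927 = 42127.31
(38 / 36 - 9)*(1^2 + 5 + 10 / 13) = -484 / 9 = -53.78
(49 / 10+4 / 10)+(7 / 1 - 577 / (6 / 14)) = -40021 / 30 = -1334.03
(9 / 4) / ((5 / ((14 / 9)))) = 7 / 10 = 0.70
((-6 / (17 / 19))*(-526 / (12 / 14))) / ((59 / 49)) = 3427942 / 1003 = 3417.69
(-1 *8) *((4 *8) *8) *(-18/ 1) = 36864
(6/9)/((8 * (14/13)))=13/168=0.08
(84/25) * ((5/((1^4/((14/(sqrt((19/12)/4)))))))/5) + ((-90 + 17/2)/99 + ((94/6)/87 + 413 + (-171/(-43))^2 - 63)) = 4704 * sqrt(57)/475 + 1292336255/3538986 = 439.94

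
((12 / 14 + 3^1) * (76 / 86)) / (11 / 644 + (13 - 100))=-94392 / 2408731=-0.04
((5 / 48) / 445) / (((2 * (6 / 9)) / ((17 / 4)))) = 17 / 22784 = 0.00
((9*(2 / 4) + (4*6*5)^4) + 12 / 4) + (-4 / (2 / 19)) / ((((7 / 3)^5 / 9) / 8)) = 6970197962409 / 33614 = 207359967.94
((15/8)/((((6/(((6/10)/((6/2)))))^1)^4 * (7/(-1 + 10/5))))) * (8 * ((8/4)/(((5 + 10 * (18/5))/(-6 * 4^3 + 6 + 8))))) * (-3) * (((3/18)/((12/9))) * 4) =37/516600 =0.00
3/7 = 0.43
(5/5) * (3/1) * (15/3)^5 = 9375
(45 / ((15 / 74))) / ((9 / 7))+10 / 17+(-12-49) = 5725 / 51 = 112.25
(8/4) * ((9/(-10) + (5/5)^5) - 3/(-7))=37/35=1.06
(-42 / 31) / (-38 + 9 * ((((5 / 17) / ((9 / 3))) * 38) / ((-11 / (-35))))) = -3927 / 199082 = -0.02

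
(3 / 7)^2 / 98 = 9 / 4802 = 0.00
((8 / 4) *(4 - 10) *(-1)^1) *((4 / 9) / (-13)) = -16 / 39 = -0.41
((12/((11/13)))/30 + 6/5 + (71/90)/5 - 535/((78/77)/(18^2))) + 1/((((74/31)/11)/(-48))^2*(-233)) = -171325.84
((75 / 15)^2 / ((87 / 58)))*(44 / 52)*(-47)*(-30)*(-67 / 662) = -8659750 / 4303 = -2012.49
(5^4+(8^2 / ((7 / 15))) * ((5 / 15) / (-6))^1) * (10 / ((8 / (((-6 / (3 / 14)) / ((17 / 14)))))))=-907550 / 51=-17795.10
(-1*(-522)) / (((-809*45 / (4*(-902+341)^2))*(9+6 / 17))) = -413753208 / 214385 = -1929.95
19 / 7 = 2.71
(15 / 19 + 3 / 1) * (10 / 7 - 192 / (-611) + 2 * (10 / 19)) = 16355952 / 1543997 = 10.59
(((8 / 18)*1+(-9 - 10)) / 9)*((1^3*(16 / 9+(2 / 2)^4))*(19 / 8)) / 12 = -79325 / 69984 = -1.13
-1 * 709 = -709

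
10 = 10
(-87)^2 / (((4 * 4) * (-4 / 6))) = -22707 / 32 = -709.59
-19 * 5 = -95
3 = 3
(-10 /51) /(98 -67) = -10 /1581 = -0.01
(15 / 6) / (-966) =-5 / 1932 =-0.00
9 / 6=3 / 2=1.50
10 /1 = 10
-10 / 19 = -0.53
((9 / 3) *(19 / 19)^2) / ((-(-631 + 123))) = 3 / 508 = 0.01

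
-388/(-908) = 97/227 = 0.43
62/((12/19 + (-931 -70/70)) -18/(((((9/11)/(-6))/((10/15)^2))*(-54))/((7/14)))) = -47709/717106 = -0.07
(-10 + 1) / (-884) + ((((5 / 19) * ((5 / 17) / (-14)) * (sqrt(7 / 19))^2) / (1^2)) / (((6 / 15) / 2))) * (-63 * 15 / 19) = 184293 / 356668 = 0.52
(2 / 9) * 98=196 / 9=21.78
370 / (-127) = -370 / 127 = -2.91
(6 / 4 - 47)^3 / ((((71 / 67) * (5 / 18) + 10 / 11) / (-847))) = 4233675667221 / 63860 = 66296205.25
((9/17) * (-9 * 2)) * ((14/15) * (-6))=4536/85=53.36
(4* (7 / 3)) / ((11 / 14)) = 392 / 33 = 11.88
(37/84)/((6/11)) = 0.81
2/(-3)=-2/3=-0.67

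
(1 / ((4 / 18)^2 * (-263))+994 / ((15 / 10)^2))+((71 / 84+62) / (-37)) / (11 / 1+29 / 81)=996155064829 / 2256035040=441.55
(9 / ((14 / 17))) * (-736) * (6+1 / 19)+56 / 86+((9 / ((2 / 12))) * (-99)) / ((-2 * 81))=-278230829 / 5719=-48650.26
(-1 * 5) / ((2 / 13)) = -65 / 2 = -32.50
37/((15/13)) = 481/15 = 32.07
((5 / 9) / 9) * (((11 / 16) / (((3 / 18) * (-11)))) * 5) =-25 / 216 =-0.12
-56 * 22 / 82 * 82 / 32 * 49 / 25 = -3773 / 50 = -75.46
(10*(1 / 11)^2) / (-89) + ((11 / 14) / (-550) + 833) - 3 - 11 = 6173849931 / 7538300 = 819.00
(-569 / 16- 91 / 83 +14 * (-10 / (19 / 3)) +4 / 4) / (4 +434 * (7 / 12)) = -4372515 / 19466488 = -0.22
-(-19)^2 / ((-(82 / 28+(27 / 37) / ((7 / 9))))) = 186998 / 2003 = 93.36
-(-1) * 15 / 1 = 15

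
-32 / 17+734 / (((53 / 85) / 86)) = 91212484 / 901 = 101234.72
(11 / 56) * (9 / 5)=99 / 280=0.35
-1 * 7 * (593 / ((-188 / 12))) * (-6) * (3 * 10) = -2241540 / 47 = -47692.34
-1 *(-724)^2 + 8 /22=-5765932 /11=-524175.64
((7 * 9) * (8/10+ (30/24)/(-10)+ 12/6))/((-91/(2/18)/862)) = -46117/260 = -177.37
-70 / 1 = -70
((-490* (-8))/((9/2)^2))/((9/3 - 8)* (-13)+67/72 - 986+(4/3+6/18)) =-0.21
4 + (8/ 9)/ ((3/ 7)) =164/ 27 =6.07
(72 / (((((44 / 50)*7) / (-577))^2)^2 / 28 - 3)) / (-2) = 1558711674014062500 / 129892639481084423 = 12.00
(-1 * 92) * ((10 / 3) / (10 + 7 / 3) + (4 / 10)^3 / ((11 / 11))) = -142232 / 4625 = -30.75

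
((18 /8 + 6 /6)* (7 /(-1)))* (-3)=273 /4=68.25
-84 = -84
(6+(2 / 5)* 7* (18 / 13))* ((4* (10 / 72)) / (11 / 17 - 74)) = -0.07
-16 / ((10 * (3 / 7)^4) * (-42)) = 1372 / 1215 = 1.13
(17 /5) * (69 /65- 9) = -8772 /325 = -26.99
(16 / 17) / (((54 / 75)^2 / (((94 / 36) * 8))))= 470000 / 12393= 37.92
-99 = -99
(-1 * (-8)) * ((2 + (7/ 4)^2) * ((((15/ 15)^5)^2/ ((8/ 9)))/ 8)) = 729/ 128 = 5.70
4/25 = 0.16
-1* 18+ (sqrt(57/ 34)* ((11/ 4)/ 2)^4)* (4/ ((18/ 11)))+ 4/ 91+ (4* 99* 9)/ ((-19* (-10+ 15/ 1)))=-44.16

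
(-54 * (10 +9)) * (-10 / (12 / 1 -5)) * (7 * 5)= 51300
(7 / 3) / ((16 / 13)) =91 / 48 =1.90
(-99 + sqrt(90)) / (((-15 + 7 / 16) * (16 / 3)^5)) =0.00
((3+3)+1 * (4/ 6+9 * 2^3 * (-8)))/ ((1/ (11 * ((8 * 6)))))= -300608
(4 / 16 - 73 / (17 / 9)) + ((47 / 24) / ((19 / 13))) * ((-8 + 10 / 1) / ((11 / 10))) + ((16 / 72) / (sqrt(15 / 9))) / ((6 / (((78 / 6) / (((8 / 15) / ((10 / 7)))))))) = -1533227 / 42636 + 65 * sqrt(15) / 252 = -34.96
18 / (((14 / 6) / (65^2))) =228150 / 7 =32592.86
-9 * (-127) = 1143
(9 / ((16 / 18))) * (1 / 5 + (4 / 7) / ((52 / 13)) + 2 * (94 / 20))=98.65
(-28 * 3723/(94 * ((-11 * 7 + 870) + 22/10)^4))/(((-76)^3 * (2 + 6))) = 2326875/2946361893617883152384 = 0.00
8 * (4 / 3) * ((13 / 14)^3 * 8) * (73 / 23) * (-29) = -6288.65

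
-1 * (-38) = 38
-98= -98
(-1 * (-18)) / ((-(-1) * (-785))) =-0.02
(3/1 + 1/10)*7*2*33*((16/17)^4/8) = 58662912/417605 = 140.47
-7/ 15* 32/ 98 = -0.15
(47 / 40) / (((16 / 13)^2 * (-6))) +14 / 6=2.20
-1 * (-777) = 777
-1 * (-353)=353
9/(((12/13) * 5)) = 39/20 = 1.95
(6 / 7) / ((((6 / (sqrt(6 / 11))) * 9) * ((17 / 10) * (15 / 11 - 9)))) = -5 * sqrt(66) / 44982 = -0.00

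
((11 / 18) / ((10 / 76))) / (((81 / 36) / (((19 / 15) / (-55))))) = -1444 / 30375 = -0.05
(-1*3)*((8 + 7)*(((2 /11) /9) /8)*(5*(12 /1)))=-75 /11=-6.82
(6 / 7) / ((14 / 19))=57 / 49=1.16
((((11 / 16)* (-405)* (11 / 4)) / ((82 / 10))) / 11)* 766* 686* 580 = -424305448875 / 164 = -2587228346.80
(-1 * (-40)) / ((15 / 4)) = 32 / 3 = 10.67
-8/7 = -1.14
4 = 4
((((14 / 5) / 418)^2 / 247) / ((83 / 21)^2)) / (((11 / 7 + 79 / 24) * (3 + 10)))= 3630312 / 19735636055782075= 0.00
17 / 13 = 1.31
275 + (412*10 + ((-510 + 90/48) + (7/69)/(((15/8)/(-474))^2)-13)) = 142930451/13800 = 10357.28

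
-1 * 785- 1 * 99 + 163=-721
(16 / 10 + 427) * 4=8572 / 5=1714.40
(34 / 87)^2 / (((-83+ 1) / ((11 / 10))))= -3179 / 1551645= -0.00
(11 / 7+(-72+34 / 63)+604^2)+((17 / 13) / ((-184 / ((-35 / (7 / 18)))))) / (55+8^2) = 27482890385 / 75348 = 364746.12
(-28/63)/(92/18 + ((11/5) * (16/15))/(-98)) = -0.09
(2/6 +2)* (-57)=-133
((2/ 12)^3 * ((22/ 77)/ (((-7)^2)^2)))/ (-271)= -0.00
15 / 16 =0.94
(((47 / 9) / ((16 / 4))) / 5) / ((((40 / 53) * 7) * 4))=2491 / 201600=0.01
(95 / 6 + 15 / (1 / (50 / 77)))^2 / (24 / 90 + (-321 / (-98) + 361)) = 697971125 / 389046702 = 1.79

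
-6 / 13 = -0.46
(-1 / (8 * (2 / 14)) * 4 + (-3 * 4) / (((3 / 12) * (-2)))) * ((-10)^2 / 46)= 1025 / 23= 44.57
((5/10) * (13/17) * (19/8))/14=247/3808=0.06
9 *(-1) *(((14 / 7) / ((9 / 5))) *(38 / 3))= -380 / 3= -126.67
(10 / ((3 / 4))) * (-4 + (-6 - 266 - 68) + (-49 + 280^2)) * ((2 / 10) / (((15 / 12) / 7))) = 17473568 / 15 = 1164904.53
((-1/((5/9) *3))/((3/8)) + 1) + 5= 22/5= 4.40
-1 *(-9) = 9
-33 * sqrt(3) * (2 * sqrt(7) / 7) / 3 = -22 * sqrt(21) / 7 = -14.40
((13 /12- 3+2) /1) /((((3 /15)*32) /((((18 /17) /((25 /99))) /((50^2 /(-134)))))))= -19899 /6800000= -0.00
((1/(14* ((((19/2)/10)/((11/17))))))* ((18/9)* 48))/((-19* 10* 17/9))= -9504/730303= -0.01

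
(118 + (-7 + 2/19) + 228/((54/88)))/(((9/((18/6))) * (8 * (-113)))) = -82535/463752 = -0.18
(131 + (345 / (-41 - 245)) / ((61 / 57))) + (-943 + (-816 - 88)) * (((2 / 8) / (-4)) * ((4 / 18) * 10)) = 121340603 / 314028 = 386.40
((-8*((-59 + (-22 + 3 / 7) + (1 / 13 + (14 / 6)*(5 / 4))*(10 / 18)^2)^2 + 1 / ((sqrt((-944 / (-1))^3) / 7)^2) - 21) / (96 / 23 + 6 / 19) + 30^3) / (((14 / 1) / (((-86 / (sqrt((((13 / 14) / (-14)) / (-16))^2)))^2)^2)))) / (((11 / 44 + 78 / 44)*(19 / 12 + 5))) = 2103978458072574162092218702895339534286848 / 134584035526421994740643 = 15633194901928126301.53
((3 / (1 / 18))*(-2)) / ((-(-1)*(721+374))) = -36 / 365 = -0.10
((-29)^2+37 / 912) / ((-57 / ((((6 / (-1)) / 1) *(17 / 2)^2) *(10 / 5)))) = 221671381 / 17328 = 12792.67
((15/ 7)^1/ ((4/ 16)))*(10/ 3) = 200/ 7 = 28.57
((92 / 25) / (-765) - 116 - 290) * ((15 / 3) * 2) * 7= -108707788 / 3825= -28420.34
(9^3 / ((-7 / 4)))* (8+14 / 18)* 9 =-230364 / 7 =-32909.14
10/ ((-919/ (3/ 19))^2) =0.00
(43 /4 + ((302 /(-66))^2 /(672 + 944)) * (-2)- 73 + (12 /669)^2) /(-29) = 2725001996875 /1268957171592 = 2.15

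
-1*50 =-50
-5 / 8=-0.62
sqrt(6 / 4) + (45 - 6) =sqrt(6) / 2 + 39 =40.22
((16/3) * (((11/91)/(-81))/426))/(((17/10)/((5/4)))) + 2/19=160121446/1521352287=0.11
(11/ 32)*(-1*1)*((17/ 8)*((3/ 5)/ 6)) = -187/ 2560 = -0.07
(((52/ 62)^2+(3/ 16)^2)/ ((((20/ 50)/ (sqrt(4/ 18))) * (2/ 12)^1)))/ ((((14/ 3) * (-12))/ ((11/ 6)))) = -9993775 * sqrt(2)/ 82661376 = -0.17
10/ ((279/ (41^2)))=16810/ 279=60.25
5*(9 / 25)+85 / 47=848 / 235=3.61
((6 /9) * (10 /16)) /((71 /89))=445 /852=0.52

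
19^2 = 361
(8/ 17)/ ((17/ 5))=40/ 289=0.14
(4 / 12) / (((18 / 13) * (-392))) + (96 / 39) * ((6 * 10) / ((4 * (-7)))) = -1451689 / 275184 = -5.28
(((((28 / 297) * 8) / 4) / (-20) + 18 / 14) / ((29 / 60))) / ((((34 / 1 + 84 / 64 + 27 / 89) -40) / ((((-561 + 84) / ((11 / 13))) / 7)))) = 52066925248 / 1073427663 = 48.51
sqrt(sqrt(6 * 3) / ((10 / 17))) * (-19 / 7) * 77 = -209 * 2^(3 / 4) * sqrt(255) / 10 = -561.29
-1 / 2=-0.50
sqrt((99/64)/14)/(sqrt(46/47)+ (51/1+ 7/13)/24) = -9126 *sqrt(83237)/29085833+ 1842165 *sqrt(154)/116343332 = 0.11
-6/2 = -3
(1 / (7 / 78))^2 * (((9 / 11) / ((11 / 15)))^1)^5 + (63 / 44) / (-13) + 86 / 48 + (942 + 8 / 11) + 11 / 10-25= 2250634379570120729 / 1982656736500440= 1135.16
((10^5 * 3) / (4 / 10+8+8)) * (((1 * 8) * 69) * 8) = 3312000000 / 41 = 80780487.80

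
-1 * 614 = -614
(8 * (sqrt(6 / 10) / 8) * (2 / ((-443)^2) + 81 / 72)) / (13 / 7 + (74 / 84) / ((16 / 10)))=74182794 * sqrt(15) / 793827205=0.36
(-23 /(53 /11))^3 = -108.78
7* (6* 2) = 84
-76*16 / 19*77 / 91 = -704 / 13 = -54.15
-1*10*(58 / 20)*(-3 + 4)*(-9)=261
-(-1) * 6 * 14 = 84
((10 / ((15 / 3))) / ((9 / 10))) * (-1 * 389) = -7780 / 9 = -864.44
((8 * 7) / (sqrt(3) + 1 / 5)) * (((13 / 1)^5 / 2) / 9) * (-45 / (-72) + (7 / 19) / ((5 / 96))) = -15207047401 / 25308 + 76035237005 * sqrt(3) / 25308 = 4602886.29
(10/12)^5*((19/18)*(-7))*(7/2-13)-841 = -227529301/279936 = -812.79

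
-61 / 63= -0.97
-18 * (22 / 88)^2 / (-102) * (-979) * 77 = -226149 / 272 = -831.43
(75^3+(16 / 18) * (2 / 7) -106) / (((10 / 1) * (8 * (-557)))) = -26571463 / 2807280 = -9.47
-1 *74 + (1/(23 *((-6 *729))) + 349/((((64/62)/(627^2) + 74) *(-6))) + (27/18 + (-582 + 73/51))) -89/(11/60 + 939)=-2471166500995507834501/3778834207609202364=-653.95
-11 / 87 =-0.13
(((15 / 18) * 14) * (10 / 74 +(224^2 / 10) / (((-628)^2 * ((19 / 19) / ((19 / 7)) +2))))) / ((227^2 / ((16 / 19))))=3229232048 / 120542477354505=0.00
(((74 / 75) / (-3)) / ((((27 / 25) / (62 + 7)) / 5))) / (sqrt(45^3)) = -0.35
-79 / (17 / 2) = -158 / 17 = -9.29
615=615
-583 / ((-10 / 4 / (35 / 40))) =4081 / 20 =204.05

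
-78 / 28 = -39 / 14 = -2.79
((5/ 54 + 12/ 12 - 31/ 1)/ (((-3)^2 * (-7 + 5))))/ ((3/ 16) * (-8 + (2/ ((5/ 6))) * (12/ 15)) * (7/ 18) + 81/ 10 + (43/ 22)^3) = 0.11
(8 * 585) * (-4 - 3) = -32760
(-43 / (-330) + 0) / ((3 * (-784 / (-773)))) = 33239 / 776160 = 0.04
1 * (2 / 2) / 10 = 1 / 10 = 0.10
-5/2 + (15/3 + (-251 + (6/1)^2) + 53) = -319/2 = -159.50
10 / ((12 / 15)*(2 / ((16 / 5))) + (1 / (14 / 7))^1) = 10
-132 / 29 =-4.55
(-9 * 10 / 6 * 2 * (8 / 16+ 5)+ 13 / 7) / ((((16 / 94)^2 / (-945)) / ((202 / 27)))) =636976195 / 16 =39811012.19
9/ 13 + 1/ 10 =0.79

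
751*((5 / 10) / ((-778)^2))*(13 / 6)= 9763 / 7263408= 0.00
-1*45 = -45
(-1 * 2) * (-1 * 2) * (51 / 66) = 34 / 11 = 3.09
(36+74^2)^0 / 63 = 1 / 63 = 0.02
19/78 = 0.24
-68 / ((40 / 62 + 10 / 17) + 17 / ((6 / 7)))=-215016 / 66613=-3.23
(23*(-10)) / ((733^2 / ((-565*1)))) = 129950 / 537289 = 0.24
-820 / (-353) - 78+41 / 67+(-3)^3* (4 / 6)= -2201083 / 23651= -93.07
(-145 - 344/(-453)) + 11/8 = -142.87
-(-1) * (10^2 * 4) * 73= 29200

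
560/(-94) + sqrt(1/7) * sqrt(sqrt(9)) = -280/47 + sqrt(21)/7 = -5.30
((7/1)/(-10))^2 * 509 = 24941/100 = 249.41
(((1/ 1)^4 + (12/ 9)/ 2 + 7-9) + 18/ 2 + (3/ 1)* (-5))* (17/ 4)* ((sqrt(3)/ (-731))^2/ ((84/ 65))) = -1235/ 10561488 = -0.00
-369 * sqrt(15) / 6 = -123 * sqrt(15) / 2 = -238.19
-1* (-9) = 9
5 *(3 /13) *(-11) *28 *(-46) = 212520 /13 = 16347.69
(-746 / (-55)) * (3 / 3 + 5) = 81.38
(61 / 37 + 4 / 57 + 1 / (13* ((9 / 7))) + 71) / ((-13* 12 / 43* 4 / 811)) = -208753858141 / 51324624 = -4067.32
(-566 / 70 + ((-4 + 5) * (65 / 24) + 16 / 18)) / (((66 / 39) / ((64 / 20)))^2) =-15292472 / 952875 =-16.05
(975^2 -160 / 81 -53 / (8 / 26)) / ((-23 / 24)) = -615892102 / 621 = -991774.72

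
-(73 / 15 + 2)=-103 / 15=-6.87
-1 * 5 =-5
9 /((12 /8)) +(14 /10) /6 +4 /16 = 389 /60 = 6.48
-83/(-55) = 83/55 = 1.51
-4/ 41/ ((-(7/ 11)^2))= 484/ 2009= 0.24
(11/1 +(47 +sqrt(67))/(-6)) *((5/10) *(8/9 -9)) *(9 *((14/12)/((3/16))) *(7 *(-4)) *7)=3805928/27 -200312 *sqrt(67)/27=80233.47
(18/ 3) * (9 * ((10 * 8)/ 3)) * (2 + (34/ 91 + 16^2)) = 372058.02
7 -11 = -4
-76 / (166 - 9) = -76 / 157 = -0.48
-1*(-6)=6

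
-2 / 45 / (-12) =1 / 270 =0.00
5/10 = 1/2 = 0.50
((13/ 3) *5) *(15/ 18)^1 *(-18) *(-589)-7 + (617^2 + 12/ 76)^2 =144924426356.60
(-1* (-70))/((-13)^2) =0.41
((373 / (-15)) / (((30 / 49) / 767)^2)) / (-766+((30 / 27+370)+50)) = 526855744597 / 4656000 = 113156.30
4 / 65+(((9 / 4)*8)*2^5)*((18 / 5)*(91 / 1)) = 12265348 / 65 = 188697.66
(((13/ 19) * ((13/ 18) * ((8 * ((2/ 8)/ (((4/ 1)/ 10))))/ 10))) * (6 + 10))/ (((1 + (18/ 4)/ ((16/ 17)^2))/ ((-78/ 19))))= -8998912/ 3371379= -2.67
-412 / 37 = -11.14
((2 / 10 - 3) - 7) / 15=-0.65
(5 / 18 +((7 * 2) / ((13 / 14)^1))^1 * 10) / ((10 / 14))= 211.47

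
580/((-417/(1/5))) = -116/417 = -0.28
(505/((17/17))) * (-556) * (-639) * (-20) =-3588368400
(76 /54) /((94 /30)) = 190 /423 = 0.45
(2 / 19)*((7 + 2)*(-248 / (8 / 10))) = -5580 / 19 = -293.68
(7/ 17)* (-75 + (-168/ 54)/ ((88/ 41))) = -105959/ 3366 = -31.48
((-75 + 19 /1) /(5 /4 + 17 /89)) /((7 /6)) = -5696 /171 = -33.31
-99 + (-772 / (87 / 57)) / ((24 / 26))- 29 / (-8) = -447749 / 696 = -643.32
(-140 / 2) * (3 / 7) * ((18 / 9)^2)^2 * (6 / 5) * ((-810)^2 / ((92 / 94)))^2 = -258846687395387.52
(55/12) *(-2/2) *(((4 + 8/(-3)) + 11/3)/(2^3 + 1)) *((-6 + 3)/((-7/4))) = -275/63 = -4.37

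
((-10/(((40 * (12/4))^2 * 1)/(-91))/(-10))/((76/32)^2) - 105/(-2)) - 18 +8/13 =74156059/2111850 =35.11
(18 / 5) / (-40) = -9 / 100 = -0.09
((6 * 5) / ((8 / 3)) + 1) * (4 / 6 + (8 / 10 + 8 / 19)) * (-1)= -13181 / 570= -23.12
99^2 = 9801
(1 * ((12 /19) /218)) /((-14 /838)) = -2514 /14497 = -0.17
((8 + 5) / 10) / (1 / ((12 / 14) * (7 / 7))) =39 / 35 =1.11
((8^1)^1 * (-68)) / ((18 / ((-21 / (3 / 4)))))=7616 / 9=846.22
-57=-57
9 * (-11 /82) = -99 /82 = -1.21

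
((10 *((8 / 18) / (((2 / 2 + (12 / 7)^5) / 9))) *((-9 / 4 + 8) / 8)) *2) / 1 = 3.64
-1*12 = -12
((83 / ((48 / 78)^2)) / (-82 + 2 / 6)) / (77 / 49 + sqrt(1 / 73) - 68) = 42081 * sqrt(73) / 5051000320 + 285687909 / 7071400448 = 0.04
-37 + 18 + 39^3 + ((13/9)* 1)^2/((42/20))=100870990/1701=59300.99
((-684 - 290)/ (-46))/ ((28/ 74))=18019/ 322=55.96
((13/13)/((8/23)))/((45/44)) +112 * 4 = 40573/90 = 450.81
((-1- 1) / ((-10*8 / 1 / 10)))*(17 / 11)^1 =17 / 44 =0.39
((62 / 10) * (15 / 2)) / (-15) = -31 / 10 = -3.10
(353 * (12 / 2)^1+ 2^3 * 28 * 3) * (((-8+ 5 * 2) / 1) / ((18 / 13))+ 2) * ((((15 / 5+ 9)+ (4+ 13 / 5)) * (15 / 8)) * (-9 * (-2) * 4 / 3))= 8043570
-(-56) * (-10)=-560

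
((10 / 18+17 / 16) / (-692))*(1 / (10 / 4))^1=-233 / 249120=-0.00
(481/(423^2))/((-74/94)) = -13/3807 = -0.00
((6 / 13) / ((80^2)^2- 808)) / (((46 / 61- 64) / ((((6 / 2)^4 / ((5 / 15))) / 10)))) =-4941 / 1141259619760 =-0.00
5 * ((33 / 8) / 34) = 165 / 272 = 0.61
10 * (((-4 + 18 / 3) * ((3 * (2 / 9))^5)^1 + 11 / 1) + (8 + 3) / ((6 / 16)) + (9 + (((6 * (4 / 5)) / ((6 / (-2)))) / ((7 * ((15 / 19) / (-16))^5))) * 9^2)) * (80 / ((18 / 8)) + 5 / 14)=304524219699432412 / 13395375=22733534499.74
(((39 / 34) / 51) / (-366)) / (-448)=13 / 94773504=0.00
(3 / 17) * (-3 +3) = 0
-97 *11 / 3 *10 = -3556.67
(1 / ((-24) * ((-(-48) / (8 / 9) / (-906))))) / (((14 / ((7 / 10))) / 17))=2567 / 4320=0.59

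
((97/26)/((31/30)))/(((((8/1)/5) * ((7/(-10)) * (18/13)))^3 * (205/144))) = -256140625/376663392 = -0.68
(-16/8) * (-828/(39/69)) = 38088/13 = 2929.85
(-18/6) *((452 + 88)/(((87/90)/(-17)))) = 826200/29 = 28489.66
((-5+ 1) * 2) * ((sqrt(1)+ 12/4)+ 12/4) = -56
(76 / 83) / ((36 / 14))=266 / 747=0.36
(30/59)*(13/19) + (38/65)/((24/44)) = 310339/218595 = 1.42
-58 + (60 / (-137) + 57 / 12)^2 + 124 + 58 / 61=1567051445 / 18318544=85.54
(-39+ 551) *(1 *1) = 512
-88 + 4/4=-87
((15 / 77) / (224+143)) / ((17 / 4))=60 / 480403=0.00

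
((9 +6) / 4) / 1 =15 / 4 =3.75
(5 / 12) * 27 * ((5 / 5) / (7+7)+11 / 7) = 1035 / 56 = 18.48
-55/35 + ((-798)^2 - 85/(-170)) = 8915241/14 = 636802.93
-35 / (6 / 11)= -385 / 6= -64.17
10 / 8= 5 / 4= 1.25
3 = 3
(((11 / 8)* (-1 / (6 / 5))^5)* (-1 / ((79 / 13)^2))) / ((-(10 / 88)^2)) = -28117375 / 24265008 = -1.16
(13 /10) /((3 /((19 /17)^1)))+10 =5347 /510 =10.48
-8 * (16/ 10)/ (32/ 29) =-58/ 5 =-11.60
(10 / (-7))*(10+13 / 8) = -465 / 28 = -16.61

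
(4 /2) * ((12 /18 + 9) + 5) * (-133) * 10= -117040 /3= -39013.33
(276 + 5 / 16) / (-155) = -4421 / 2480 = -1.78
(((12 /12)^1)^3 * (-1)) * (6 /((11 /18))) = -108 /11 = -9.82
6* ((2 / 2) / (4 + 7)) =6 / 11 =0.55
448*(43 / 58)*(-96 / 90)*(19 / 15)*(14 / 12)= -10248448 / 19575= -523.55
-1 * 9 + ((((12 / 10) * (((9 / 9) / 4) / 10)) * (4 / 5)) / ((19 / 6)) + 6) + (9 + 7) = 30893 / 2375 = 13.01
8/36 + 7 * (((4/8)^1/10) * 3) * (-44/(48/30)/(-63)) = 49/72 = 0.68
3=3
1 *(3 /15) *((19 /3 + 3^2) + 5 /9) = 3.18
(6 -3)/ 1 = 3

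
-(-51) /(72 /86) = 60.92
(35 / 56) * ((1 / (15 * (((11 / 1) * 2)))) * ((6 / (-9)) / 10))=-1 / 7920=-0.00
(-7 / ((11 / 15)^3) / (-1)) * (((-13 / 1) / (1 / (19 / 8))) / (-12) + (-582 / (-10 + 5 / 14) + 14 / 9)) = 48749925 / 42592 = 1144.58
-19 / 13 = -1.46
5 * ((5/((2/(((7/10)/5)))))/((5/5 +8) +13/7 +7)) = 49/500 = 0.10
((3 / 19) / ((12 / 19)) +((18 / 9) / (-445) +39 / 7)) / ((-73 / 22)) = -797269 / 454790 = -1.75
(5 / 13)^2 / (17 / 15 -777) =-375 / 1966822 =-0.00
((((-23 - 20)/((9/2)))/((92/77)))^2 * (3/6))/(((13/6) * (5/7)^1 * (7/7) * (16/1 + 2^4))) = 76739047/118834560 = 0.65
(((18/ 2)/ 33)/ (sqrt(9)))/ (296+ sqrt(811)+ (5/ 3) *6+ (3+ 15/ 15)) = 310/ 1048179 - sqrt(811)/ 1048179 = 0.00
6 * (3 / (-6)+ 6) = 33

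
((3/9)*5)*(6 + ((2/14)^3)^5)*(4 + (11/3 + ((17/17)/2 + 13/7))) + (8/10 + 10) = 332110917866563147/2990963751264090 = 111.04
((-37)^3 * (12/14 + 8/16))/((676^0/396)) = -190556586/7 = -27222369.43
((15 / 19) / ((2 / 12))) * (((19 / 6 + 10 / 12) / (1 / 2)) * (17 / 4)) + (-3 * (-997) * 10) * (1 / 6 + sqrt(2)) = 47445.18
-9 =-9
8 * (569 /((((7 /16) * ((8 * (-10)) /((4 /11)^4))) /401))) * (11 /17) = -467290112 /791945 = -590.05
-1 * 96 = -96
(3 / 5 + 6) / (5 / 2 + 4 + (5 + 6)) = 66 / 175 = 0.38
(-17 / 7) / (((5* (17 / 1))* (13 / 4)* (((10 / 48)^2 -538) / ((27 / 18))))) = 3456 / 140987665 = 0.00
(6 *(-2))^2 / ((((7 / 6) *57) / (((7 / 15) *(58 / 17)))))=5568 / 1615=3.45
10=10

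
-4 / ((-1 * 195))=4 / 195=0.02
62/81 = 0.77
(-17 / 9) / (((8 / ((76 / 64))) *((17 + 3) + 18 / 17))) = -5491 / 412416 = -0.01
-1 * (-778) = 778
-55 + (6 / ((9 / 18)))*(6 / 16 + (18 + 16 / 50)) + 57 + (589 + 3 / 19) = 774723 / 950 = 815.50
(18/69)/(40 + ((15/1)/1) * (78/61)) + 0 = 183/41515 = 0.00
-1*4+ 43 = 39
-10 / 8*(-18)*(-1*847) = -38115 / 2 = -19057.50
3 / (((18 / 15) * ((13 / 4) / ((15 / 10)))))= 1.15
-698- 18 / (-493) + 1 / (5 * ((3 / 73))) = -5125451 / 7395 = -693.10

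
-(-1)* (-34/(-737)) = 34/737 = 0.05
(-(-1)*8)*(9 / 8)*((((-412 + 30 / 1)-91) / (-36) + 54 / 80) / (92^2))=4973 / 338560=0.01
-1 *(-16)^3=4096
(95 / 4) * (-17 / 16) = -1615 / 64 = -25.23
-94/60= -47/30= -1.57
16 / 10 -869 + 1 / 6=-26017 / 30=-867.23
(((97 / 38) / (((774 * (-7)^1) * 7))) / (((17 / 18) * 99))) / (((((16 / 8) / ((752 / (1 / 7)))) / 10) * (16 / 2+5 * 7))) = -182360 / 413878311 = -0.00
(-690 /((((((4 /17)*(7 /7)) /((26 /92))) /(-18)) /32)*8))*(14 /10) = 83538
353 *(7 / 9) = 2471 / 9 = 274.56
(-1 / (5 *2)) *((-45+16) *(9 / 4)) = 261 / 40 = 6.52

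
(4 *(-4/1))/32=-1/2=-0.50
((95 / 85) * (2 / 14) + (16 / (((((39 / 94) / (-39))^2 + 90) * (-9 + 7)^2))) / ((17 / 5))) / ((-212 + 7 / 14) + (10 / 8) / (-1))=-0.00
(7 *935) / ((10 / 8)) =5236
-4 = -4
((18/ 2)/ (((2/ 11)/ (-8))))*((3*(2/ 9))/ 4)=-66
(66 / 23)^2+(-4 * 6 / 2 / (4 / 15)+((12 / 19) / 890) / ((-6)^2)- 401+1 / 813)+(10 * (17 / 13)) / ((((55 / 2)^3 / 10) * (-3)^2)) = -165261686954780747 / 377513500851630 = -437.76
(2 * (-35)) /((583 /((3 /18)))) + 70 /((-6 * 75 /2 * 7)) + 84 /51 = 705833 /445995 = 1.58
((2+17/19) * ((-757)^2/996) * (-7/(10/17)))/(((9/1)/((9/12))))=-750121141/454176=-1651.61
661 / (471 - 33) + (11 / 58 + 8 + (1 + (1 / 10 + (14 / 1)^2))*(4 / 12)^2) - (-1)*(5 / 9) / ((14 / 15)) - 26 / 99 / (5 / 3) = 15666689 / 489027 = 32.04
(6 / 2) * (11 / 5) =33 / 5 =6.60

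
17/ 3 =5.67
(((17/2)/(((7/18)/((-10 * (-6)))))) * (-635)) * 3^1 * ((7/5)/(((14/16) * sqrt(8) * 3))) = -2331720 * sqrt(2)/7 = -471078.58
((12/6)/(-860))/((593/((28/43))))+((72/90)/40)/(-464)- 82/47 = -2085954383399/1195576712800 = -1.74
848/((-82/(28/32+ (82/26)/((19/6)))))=-195941/10127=-19.35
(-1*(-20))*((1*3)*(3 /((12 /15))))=225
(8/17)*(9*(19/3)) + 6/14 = 3243/119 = 27.25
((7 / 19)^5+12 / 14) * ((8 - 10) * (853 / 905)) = -25546058558 / 15686087165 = -1.63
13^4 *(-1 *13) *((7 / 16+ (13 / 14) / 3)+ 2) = -1019950.71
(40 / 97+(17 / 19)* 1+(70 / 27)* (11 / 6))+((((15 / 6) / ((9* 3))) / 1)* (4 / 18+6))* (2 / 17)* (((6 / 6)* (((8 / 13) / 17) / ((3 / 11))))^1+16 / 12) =3454630108 / 560856231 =6.16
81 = 81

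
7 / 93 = 0.08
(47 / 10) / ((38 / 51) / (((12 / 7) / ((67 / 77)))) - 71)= -79101 / 1188565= -0.07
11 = 11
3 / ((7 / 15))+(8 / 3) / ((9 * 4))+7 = 2552 / 189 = 13.50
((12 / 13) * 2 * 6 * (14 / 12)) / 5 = 168 / 65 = 2.58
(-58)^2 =3364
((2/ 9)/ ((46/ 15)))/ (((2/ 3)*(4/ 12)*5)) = 3/ 46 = 0.07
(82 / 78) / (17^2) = 41 / 11271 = 0.00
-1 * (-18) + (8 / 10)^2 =18.64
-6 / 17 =-0.35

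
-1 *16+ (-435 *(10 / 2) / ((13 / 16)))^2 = 1211037296 / 169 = 7165901.16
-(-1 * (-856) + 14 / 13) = -11142 / 13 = -857.08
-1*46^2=-2116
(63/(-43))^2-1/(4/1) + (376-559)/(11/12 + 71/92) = -183510293/1723268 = -106.49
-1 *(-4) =4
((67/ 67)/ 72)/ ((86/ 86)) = 1/ 72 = 0.01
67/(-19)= -67/19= -3.53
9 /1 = 9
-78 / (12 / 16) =-104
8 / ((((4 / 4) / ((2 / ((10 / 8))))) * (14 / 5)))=32 / 7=4.57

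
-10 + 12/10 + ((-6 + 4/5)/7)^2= -10104/1225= -8.25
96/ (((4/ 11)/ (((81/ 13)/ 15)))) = 7128/ 65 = 109.66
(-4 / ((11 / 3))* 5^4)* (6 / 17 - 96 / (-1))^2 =-20122830000 / 3179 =-6329924.50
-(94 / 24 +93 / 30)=-7.02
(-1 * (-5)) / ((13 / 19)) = 7.31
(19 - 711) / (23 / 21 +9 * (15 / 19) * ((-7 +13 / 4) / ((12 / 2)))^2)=-17670912 / 98843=-178.78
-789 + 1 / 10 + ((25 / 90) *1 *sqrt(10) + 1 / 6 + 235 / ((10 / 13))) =-14497 / 30 + 5 *sqrt(10) / 18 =-482.35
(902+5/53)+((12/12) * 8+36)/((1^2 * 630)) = 902.16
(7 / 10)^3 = 343 / 1000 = 0.34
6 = 6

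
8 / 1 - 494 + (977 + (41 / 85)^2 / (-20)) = 70947819 / 144500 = 490.99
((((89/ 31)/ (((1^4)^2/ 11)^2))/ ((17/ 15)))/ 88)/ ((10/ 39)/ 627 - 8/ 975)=-8977307625/ 20093456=-446.78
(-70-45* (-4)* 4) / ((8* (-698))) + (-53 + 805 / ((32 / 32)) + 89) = 2347747 / 2792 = 840.88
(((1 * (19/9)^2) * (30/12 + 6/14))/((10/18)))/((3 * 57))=779/5670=0.14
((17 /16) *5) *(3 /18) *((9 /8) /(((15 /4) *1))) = 17 /64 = 0.27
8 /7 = 1.14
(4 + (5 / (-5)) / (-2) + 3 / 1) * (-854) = -6405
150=150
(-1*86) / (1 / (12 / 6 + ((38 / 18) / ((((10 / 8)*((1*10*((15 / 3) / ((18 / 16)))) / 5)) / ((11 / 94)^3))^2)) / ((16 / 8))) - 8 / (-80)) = -23731520728852160660 / 165568747756376931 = -143.33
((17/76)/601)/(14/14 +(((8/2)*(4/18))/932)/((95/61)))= 178245/479206148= 0.00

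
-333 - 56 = -389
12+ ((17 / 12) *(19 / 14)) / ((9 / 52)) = 23.11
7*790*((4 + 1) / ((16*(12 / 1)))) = 13825 / 96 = 144.01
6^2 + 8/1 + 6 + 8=58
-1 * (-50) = 50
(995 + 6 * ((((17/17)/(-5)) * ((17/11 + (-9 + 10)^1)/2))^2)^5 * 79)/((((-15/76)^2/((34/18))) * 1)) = 24747214228790363553957808/512922703291259765625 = 48247.45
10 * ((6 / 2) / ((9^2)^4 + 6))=10 / 14348909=0.00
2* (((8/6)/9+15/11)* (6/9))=1796/891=2.02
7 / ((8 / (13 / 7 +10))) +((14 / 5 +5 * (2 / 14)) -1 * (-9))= 6409 / 280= 22.89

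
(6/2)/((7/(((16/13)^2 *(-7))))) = -768/169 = -4.54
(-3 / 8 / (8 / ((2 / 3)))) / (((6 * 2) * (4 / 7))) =-7 / 1536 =-0.00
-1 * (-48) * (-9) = -432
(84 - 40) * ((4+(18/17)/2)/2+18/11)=2918/17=171.65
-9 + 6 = -3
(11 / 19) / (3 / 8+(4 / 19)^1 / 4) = 88 / 65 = 1.35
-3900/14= -1950/7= -278.57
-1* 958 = -958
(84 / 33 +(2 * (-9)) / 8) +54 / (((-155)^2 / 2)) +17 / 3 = 18921931 / 3171300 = 5.97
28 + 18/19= 550/19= 28.95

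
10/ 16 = 5/ 8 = 0.62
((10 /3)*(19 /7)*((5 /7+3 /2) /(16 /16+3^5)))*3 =2945 /11956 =0.25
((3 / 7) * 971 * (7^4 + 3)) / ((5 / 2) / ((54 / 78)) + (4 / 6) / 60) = 315128340 / 1141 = 276186.10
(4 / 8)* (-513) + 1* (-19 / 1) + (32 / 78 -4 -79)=-27931 / 78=-358.09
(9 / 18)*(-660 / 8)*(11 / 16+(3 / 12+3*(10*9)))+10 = -714635 / 64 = -11166.17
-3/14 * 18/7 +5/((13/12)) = 2589/637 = 4.06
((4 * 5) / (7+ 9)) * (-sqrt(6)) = -5 * sqrt(6) / 4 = -3.06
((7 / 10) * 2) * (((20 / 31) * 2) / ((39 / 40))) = 2240 / 1209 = 1.85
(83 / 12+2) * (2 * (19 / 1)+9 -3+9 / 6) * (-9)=-29211 / 8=-3651.38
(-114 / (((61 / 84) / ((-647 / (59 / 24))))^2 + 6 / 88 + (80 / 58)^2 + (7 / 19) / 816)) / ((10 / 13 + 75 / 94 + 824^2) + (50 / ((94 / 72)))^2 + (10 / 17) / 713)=-134484406857705537268187295744 / 1582255734250923818185804848197939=-0.00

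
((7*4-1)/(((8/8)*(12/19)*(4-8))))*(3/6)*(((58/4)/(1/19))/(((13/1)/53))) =-4993713/832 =-6002.06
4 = 4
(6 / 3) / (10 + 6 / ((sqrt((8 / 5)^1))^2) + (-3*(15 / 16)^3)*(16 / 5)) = 512 / 1495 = 0.34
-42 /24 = -7 /4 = -1.75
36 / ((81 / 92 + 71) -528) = -0.08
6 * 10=60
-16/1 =-16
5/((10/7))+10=13.50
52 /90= 26 /45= 0.58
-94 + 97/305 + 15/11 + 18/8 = -1208717/13420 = -90.07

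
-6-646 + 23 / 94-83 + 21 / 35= -345053 / 470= -734.16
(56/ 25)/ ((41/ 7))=392/ 1025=0.38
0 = 0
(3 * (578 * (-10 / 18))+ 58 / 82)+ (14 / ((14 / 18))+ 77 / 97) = -11260862 / 11931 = -943.83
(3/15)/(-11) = -1/55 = -0.02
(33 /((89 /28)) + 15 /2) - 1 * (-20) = 6743 /178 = 37.88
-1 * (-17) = 17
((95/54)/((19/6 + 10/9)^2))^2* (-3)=-974700/35153041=-0.03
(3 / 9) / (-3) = -1 / 9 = -0.11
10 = 10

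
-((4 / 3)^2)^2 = -256 / 81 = -3.16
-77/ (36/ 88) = -1694/ 9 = -188.22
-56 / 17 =-3.29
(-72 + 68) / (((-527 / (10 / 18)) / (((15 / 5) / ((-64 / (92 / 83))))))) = -115 / 524892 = -0.00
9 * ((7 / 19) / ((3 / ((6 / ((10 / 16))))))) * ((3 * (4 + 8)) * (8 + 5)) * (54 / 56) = 454896 / 95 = 4788.38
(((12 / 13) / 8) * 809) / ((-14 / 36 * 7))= -21843 / 637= -34.29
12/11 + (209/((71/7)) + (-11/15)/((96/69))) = 7936007/374880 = 21.17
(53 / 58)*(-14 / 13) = -371 / 377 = -0.98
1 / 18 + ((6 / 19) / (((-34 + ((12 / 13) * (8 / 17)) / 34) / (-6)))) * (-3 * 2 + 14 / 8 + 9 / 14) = -11122316 / 76422465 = -0.15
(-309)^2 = 95481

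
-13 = -13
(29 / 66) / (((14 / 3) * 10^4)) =0.00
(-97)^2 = 9409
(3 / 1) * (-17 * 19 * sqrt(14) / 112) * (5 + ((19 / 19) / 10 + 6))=-107559 * sqrt(14) / 1120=-359.33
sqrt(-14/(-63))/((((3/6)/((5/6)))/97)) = 485 *sqrt(2)/9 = 76.21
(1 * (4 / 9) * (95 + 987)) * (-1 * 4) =-17312 / 9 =-1923.56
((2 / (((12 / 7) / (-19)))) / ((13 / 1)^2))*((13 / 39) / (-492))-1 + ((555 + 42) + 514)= 1661297173 / 1496664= 1110.00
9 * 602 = 5418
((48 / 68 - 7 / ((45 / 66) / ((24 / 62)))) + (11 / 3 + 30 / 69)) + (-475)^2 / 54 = 13676729711 / 3272670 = 4179.07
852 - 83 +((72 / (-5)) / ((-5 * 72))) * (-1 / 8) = 153799 / 200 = 769.00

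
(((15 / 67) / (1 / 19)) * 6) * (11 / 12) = 3135 / 134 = 23.40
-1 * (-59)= 59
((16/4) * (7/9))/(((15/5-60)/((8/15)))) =-224/7695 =-0.03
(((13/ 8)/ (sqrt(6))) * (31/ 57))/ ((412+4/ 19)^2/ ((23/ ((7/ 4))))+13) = 176111 * sqrt(6)/ 15473279664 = 0.00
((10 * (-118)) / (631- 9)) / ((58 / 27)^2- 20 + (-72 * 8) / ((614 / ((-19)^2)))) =66021885 / 12321195512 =0.01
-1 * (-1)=1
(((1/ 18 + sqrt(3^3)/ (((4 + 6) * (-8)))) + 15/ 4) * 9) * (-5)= -685/ 4 + 27 * sqrt(3)/ 16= -168.33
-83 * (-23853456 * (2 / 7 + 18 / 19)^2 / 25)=53249691863808 / 442225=120413119.71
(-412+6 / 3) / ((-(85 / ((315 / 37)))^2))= 1627290 / 395641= 4.11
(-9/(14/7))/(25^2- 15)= -9/1220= -0.01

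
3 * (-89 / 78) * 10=-445 / 13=-34.23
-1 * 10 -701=-711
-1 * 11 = -11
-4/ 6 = -2/ 3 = -0.67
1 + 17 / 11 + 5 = 83 / 11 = 7.55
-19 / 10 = -1.90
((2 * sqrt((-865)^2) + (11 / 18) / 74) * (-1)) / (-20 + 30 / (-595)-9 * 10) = 274220149 / 17443872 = 15.72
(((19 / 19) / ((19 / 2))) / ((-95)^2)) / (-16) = -1 / 1371800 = -0.00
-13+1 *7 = -6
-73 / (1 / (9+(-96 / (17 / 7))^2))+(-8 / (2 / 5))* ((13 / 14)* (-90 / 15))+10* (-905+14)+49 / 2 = -123499.00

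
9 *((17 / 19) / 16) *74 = 5661 / 152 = 37.24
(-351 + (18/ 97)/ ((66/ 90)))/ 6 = -124749/ 2134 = -58.46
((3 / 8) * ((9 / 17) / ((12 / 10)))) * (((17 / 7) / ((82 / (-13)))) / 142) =-585 / 1304128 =-0.00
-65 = -65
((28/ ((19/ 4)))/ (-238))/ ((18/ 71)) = -0.10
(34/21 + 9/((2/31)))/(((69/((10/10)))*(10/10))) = 5927/2898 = 2.05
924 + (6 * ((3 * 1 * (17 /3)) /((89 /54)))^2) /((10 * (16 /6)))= 75086169 /79210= 947.94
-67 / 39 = -1.72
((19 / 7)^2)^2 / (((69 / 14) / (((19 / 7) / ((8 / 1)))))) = 2476099 / 662676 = 3.74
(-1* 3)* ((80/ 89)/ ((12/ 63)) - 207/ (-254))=-375309/ 22606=-16.60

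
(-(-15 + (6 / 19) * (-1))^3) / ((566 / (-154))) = -1897447167 / 1941097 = -977.51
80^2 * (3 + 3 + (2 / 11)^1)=435200 / 11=39563.64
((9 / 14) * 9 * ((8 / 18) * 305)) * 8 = 43920 / 7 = 6274.29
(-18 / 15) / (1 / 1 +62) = -2 / 105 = -0.02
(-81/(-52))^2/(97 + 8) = 2187/94640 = 0.02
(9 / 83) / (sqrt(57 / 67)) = 3*sqrt(3819) / 1577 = 0.12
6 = 6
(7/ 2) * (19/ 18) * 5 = 665/ 36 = 18.47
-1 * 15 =-15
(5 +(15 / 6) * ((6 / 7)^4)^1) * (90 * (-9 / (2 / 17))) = -104961825 / 2401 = -43715.88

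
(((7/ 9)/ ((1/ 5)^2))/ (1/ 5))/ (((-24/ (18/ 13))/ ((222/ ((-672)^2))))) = -4625/ 1677312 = -0.00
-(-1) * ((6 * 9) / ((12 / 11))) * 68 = 3366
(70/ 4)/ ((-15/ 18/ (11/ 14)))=-16.50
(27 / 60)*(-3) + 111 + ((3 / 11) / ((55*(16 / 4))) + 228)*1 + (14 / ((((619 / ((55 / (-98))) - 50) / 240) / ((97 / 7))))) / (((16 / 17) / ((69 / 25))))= 4205232309 / 19182130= 219.23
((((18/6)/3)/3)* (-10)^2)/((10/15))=50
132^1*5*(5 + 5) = 6600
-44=-44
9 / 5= 1.80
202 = 202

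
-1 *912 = -912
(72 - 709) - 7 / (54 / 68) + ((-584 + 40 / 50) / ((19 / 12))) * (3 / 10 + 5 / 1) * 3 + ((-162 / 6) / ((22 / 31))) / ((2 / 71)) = -4431439007 / 564300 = -7852.98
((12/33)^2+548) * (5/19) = 331620/2299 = 144.25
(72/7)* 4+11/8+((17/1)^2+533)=48413/56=864.52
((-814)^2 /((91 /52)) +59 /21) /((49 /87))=230585119 /343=672259.82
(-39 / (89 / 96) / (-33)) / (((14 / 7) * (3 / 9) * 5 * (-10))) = -0.04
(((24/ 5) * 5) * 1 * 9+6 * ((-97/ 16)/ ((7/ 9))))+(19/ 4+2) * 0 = 169.23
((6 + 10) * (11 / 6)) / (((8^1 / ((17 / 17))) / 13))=143 / 3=47.67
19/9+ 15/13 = 3.26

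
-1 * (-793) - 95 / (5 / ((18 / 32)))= 12517 / 16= 782.31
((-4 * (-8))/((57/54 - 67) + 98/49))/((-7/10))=5760/8057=0.71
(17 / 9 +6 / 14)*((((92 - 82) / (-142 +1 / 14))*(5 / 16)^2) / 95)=-1825 / 10872864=-0.00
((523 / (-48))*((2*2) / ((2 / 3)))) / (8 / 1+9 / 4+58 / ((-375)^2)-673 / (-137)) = -10075921875 / 2336969818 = -4.31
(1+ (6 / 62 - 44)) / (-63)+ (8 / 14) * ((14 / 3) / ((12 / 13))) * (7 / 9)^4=3181796 / 1830519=1.74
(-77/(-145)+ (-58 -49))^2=238331844/21025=11335.64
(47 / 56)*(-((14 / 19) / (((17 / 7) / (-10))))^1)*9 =14805 / 646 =22.92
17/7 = 2.43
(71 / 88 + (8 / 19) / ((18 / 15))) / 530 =5807 / 2658480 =0.00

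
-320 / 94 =-160 / 47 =-3.40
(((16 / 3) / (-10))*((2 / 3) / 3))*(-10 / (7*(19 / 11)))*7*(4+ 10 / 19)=30272 / 9747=3.11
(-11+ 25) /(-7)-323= -325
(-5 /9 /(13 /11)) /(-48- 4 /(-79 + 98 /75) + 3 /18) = 640970 /65151411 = 0.01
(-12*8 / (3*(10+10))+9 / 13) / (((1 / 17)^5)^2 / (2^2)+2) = -475774560505964 / 1048316828233545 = -0.45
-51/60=-17/20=-0.85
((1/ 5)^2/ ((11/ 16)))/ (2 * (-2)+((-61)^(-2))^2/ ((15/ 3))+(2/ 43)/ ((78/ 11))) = -23219475357/ 1593721195715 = -0.01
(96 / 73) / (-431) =-96 / 31463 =-0.00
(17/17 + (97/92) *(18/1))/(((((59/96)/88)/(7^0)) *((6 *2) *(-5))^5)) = -10109/2747925000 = -0.00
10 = 10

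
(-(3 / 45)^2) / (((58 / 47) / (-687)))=10763 / 4350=2.47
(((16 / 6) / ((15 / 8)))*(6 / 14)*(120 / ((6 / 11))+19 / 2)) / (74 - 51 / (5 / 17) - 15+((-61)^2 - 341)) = 612 / 14287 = 0.04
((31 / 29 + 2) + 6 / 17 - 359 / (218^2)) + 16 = 19.41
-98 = -98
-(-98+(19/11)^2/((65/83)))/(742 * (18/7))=740807/15006420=0.05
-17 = -17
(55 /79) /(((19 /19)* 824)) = 55 /65096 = 0.00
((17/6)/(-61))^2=0.00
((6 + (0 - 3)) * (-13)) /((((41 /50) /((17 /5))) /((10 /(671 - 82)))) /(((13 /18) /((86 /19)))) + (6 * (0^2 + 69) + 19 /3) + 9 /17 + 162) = -38025 /655093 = -0.06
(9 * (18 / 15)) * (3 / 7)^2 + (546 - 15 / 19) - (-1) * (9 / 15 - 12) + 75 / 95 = 131463 / 245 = 536.58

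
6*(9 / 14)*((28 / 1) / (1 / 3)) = 324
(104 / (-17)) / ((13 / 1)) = -8 / 17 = -0.47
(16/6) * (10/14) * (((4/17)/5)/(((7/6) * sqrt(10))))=32 * sqrt(10)/4165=0.02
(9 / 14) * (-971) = -624.21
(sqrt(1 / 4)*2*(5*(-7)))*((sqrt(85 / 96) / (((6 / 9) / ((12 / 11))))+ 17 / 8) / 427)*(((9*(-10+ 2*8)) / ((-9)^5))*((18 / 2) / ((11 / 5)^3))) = 625*sqrt(510) / 144682362+ 10625 / 78917652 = 0.00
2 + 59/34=127/34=3.74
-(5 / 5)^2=-1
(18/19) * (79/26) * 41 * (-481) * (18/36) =-1078587/38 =-28383.87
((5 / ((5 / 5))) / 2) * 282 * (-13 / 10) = -1833 / 2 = -916.50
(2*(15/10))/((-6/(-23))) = 11.50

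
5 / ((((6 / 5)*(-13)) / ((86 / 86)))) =-25 / 78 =-0.32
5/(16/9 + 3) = 45/43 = 1.05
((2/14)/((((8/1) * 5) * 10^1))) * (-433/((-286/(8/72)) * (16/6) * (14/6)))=433/44844800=0.00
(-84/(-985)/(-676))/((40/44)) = -231/1664650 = -0.00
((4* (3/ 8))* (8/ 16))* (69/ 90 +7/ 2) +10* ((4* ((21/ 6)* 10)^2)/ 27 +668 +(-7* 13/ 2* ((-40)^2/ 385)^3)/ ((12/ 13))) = -236679476192/ 8804565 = -26881.45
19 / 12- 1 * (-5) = 79 / 12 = 6.58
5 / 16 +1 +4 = 85 / 16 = 5.31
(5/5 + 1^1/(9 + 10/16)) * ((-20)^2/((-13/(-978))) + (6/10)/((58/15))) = 1928625945/58058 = 33218.95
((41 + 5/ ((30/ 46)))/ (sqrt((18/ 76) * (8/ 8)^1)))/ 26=73 * sqrt(38)/ 117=3.85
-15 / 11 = -1.36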